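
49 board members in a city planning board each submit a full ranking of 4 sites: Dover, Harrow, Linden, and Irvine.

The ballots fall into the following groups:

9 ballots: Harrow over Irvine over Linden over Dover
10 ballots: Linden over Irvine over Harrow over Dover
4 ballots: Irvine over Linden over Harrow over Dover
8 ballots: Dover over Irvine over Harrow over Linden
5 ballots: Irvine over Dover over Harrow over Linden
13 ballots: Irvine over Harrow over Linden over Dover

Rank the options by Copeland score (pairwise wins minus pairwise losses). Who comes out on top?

Pairwise results:
  Dover vs Harrow: Harrow wins 36–13.
  Dover vs Linden: Linden wins 36–13.
  Dover vs Irvine: Irvine wins 41–8.
  Harrow vs Linden: Harrow wins 35–14.
  Harrow vs Irvine: Irvine wins 40–9.
  Linden vs Irvine: Irvine wins 39–10.
Copeland scores (wins − losses):
  Dover: 0 − 3 = -3
  Harrow: 2 − 1 = 1
  Linden: 1 − 2 = -1
  Irvine: 3 − 0 = 3
Irvine has the best Copeland score.

Irvine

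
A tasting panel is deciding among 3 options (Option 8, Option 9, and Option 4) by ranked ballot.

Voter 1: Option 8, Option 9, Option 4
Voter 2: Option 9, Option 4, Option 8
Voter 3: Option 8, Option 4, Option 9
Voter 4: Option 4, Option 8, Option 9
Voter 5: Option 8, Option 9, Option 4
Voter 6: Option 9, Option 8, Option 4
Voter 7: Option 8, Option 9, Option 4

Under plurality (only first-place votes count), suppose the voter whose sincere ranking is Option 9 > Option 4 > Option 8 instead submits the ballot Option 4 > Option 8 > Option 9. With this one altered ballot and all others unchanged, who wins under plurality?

First-place totals with the altered ballot: Option 8 4, Option 9 1, Option 4 2.
The winner is unchanged: still Option 8.

Option 8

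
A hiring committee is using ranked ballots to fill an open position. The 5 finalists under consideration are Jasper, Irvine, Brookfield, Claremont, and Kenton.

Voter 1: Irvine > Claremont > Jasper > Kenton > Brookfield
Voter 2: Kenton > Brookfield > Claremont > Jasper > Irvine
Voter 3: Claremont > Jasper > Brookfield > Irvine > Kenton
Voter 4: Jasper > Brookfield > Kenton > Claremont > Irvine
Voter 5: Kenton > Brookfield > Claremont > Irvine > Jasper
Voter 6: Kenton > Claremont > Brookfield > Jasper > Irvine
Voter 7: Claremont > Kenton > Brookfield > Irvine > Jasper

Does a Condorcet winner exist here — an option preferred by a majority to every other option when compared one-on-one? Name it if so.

Kenton

Head-to-head results (7 voters total):
Jasper vs Irvine: Jasper wins 4–3.
Jasper vs Brookfield: Brookfield wins 4–3.
Jasper vs Claremont: Claremont wins 6–1.
Jasper vs Kenton: Kenton wins 4–3.
Irvine vs Brookfield: Brookfield wins 6–1.
Irvine vs Claremont: Claremont wins 6–1.
Irvine vs Kenton: Kenton wins 5–2.
Brookfield vs Claremont: Claremont wins 4–3.
Brookfield vs Kenton: Kenton wins 5–2.
Claremont vs Kenton: Kenton wins 4–3.
Kenton beats each rival — Jasper (4–3), Irvine (5–2), Brookfield (5–2), Claremont (4–3) — so Kenton is the Condorcet winner.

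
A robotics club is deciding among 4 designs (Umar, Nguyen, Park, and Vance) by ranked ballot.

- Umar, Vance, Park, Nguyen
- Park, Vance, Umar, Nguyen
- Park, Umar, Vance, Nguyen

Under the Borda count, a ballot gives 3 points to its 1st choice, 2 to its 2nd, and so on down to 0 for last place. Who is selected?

Borda scores:
  Umar: 3 + 1 + 2 = 6
  Nguyen: 0 + 0 + 0 = 0
  Park: 1 + 3 + 3 = 7
  Vance: 2 + 2 + 1 = 5
Park has the highest total.

Park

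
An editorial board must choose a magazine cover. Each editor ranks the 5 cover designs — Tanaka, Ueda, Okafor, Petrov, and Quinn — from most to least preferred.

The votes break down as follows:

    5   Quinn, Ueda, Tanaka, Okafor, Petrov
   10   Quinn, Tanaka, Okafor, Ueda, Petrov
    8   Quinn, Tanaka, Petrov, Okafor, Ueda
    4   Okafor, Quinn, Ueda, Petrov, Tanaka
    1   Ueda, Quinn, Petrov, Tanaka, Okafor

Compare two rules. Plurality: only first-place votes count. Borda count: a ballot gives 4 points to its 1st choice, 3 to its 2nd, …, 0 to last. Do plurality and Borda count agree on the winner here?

Yes

Plurality first-place counts: Tanaka 0, Ueda 1, Okafor 4, Petrov 0, Quinn 23 → Quinn.
Borda totals: Tanaka 65, Ueda 37, Okafor 49, Petrov 22, Quinn 107 → Quinn.
The two rules agree on Quinn.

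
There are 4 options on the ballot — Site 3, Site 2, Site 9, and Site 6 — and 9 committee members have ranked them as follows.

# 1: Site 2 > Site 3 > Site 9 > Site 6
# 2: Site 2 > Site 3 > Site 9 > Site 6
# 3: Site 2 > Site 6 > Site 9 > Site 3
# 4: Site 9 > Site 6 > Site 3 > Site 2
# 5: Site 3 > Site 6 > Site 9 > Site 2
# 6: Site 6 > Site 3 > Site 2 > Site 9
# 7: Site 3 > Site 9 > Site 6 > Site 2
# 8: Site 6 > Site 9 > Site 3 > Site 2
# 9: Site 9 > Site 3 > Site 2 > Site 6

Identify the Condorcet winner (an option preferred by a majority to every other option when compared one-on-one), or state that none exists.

Site 3

Head-to-head results (9 voters total):
Site 3 vs Site 2: Site 3 wins 6–3.
Site 3 vs Site 9: Site 3 wins 5–4.
Site 3 vs Site 6: Site 3 wins 5–4.
Site 2 vs Site 9: Site 9 wins 5–4.
Site 2 vs Site 6: Site 6 wins 5–4.
Site 9 vs Site 6: Site 9 wins 5–4.
Site 3 beats each rival — Site 2 (6–3), Site 9 (5–4), Site 6 (5–4) — so Site 3 is the Condorcet winner.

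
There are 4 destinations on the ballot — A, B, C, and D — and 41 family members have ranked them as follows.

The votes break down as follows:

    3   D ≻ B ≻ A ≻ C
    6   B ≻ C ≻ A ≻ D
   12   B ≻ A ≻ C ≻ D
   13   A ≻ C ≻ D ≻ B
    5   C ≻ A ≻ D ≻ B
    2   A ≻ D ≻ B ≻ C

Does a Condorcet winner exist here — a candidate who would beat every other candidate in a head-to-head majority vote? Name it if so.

Head-to-head results (41 voters total):
A vs B: B wins 21–20.
A vs C: A wins 30–11.
A vs D: A wins 38–3.
B vs C: B wins 23–18.
B vs D: D wins 23–18.
C vs D: C wins 36–5.
No candidate beats all others: A beats D beats B beats A, a majority cycle.

None — there is no Condorcet winner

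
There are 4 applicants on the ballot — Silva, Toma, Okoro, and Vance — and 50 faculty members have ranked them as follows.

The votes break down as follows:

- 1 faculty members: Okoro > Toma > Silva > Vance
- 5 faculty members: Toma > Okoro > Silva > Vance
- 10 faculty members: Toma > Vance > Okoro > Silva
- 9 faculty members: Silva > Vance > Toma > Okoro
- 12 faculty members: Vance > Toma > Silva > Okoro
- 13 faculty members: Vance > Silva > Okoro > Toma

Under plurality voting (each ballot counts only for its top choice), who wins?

First-place vote totals:
  Silva: 9
  Toma: 15
  Okoro: 1
  Vance: 25
Vance has the most first-place votes.

Vance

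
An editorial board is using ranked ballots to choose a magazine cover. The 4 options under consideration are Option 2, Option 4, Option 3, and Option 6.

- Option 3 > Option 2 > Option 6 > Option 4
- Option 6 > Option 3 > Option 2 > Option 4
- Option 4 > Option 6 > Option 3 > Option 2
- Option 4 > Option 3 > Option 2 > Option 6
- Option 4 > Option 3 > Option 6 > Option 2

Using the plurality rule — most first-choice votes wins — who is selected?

First-place vote totals:
  Option 2: 0
  Option 4: 3
  Option 3: 1
  Option 6: 1
Option 4 has the most first-place votes.

Option 4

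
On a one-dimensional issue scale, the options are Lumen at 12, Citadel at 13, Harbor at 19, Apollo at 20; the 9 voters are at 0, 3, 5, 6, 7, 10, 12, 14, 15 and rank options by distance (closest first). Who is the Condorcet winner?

Lumen

With single-peaked preferences on a line, the Condorcet winner is the candidate closest to the median voter.
The median voter (position 7) is closest to Lumen at 12.
Check: Lumen vs Harbor — voters closer to Lumen: 9 of 9.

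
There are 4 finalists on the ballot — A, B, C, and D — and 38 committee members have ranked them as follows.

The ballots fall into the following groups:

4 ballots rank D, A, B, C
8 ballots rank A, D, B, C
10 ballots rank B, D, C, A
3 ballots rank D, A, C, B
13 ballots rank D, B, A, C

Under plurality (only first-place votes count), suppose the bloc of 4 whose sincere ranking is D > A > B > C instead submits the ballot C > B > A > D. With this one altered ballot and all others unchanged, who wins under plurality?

First-place totals with the altered ballot: A 8, B 10, C 4, D 16.
The winner is unchanged: still D.

D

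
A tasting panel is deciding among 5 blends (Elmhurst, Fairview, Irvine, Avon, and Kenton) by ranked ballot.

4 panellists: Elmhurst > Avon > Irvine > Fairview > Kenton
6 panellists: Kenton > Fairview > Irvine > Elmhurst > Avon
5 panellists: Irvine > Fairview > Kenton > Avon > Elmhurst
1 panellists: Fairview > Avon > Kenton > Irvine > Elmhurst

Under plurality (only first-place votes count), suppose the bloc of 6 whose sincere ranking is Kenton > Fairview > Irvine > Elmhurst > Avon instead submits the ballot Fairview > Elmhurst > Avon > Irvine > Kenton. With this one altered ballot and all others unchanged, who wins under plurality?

First-place totals with the altered ballot: Elmhurst 4, Fairview 7, Irvine 5, Avon 0, Kenton 0.
The switch changes the winner from Kenton to Fairview.

Fairview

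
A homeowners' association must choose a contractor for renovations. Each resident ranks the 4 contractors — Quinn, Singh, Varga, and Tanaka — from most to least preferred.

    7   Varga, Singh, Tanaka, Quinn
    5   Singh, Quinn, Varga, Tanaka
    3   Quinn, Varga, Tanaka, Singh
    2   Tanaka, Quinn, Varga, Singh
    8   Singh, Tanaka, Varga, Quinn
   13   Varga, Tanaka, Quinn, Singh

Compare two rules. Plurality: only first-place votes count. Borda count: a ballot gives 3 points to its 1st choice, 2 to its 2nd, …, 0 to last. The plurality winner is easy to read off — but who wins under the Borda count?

Varga

Plurality first-place counts: Quinn 3, Singh 13, Varga 20, Tanaka 2 → Varga.
Borda totals: Quinn 36, Singh 53, Varga 81, Tanaka 58 → Varga.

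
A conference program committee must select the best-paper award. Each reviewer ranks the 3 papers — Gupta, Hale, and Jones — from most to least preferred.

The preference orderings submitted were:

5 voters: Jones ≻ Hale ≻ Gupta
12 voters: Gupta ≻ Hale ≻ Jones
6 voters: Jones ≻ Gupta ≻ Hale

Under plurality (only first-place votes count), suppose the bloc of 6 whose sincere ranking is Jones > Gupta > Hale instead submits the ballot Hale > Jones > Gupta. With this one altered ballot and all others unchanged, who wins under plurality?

First-place totals with the altered ballot: Gupta 12, Hale 6, Jones 5.
The winner is unchanged: still Gupta.

Gupta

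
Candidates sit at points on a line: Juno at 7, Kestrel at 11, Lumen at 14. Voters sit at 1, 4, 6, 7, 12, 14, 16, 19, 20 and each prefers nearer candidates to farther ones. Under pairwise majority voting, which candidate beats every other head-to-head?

With single-peaked preferences on a line, the Condorcet winner is the candidate closest to the median voter.
The median voter (position 12) is closest to Kestrel at 11.
Check: Kestrel vs Juno — voters closer to Kestrel: 5 of 9.

Kestrel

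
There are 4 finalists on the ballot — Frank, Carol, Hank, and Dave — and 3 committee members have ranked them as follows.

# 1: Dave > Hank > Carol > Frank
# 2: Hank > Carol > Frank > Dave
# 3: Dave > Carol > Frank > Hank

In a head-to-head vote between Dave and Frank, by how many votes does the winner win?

Ballots ranking Dave above Frank: 2.
Ballots ranking Frank above Dave: 1.
Dave wins 2–1, a margin of 1.

1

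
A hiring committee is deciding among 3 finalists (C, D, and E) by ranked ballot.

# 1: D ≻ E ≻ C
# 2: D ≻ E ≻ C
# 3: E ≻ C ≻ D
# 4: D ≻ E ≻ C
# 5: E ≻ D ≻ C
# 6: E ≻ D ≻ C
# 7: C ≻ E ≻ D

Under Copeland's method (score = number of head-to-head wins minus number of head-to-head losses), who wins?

E

Pairwise results:
  C vs D: D wins 5–2.
  C vs E: E wins 6–1.
  D vs E: E wins 4–3.
Copeland scores (wins − losses):
  C: 0 − 2 = -2
  D: 1 − 1 = 0
  E: 2 − 0 = 2
E has the best Copeland score.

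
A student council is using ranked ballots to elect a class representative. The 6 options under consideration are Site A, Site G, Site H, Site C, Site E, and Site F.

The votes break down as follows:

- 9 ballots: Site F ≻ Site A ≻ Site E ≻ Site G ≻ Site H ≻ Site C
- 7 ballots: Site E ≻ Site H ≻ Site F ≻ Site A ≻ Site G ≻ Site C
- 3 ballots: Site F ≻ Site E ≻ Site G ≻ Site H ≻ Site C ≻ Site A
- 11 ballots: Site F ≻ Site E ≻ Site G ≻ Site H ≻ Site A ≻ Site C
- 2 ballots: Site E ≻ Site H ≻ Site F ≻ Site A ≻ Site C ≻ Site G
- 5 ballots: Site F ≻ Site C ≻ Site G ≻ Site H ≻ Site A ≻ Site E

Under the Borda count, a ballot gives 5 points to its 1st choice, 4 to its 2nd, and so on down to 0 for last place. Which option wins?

Site F

Borda scores:
  Site A: 9·4 + 7·2 + 3·0 + 11·1 + 2·2 + 5·1 = 70
  Site G: 9·2 + 7·1 + 3·3 + 11·3 + 2·0 + 5·3 = 82
  Site H: 9·1 + 7·4 + 3·2 + 11·2 + 2·4 + 5·2 = 83
  Site C: 9·0 + 7·0 + 3·1 + 11·0 + 2·1 + 5·4 = 25
  Site E: 9·3 + 7·5 + 3·4 + 11·4 + 2·5 + 5·0 = 128
  Site F: 9·5 + 7·3 + 3·5 + 11·5 + 2·3 + 5·5 = 167
Site F has the highest total.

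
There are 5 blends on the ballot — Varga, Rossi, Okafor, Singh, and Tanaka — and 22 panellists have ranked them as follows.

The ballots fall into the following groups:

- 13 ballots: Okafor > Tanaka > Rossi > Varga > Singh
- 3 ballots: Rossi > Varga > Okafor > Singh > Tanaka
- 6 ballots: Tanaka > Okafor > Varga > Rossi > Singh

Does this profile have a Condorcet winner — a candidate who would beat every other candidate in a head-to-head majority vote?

Head-to-head results (22 voters total):
Varga vs Rossi: Rossi wins 16–6.
Varga vs Okafor: Okafor wins 19–3.
Varga vs Singh: Varga wins 22–0.
Varga vs Tanaka: Tanaka wins 19–3.
Rossi vs Okafor: Okafor wins 19–3.
Rossi vs Singh: Rossi wins 22–0.
Rossi vs Tanaka: Tanaka wins 19–3.
Okafor vs Singh: Okafor wins 22–0.
Okafor vs Tanaka: Okafor wins 16–6.
Singh vs Tanaka: Tanaka wins 19–3.
Okafor beats each rival — Varga (19–3), Rossi (19–3), Singh (22–0), Tanaka (16–6) — so Okafor is the Condorcet winner.

Yes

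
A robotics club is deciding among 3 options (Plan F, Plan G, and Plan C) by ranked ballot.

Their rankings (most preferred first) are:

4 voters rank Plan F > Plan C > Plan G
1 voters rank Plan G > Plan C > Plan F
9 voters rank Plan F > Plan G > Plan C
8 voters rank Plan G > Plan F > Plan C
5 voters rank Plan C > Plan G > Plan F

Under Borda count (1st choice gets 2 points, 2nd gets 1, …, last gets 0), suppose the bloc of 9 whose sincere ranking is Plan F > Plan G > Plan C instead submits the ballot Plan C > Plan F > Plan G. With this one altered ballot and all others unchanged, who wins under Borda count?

Plan C

Borda totals with the altered ballot: Plan F 25, Plan G 23, Plan C 33.
The switch changes the winner from Plan F to Plan C.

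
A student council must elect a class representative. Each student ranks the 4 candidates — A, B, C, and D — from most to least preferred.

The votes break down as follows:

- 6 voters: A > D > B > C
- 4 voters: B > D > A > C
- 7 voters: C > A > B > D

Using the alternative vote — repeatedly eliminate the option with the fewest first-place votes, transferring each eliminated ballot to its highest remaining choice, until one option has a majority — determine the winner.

Round 1: C 7, A 6, B 4, D 0. D has the fewest and is eliminated.
Round 2: C 7, A 6, B 4. B has the fewest and is eliminated.
Round 3: A 10, C 7. A has a majority.

A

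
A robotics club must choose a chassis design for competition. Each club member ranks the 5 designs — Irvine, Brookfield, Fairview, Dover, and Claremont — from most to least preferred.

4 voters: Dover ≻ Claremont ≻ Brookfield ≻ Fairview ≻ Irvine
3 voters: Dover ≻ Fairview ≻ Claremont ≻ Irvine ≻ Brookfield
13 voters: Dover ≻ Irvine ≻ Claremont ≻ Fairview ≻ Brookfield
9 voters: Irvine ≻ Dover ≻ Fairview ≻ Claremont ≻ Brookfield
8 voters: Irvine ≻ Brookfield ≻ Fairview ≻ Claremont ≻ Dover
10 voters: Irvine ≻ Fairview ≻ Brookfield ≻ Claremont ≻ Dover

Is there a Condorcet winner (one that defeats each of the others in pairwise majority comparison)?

Head-to-head results (47 voters total):
Irvine vs Brookfield: Irvine wins 43–4.
Irvine vs Fairview: Irvine wins 40–7.
Irvine vs Dover: Irvine wins 27–20.
Irvine vs Claremont: Irvine wins 40–7.
Brookfield vs Fairview: Fairview wins 35–12.
Brookfield vs Dover: Dover wins 29–18.
Brookfield vs Claremont: Claremont wins 29–18.
Fairview vs Dover: Dover wins 29–18.
Fairview vs Claremont: Fairview wins 30–17.
Dover vs Claremont: Dover wins 29–18.
Irvine beats each rival — Brookfield (43–4), Fairview (40–7), Dover (27–20), Claremont (40–7) — so Irvine is the Condorcet winner.

Yes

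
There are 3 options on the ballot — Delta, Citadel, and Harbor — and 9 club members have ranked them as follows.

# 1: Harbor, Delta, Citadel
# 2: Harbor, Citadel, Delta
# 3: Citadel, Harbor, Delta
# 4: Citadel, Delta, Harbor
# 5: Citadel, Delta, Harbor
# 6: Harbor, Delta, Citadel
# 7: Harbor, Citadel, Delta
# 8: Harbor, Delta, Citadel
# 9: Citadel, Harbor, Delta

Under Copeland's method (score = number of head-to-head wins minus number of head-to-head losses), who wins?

Pairwise results:
  Delta vs Citadel: Citadel wins 6–3.
  Delta vs Harbor: Harbor wins 7–2.
  Citadel vs Harbor: Harbor wins 5–4.
Copeland scores (wins − losses):
  Delta: 0 − 2 = -2
  Citadel: 1 − 1 = 0
  Harbor: 2 − 0 = 2
Harbor has the best Copeland score.

Harbor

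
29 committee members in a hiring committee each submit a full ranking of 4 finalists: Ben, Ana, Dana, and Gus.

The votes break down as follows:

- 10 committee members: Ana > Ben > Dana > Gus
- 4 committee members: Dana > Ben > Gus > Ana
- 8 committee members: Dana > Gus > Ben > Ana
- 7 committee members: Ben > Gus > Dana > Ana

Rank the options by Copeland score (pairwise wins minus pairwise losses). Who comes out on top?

Ben

Pairwise results:
  Ben vs Ana: Ben wins 19–10.
  Ben vs Dana: Ben wins 17–12.
  Ben vs Gus: Ben wins 21–8.
  Ana vs Dana: Dana wins 19–10.
  Ana vs Gus: Gus wins 19–10.
  Dana vs Gus: Dana wins 22–7.
Copeland scores (wins − losses):
  Ben: 3 − 0 = 3
  Ana: 0 − 3 = -3
  Dana: 2 − 1 = 1
  Gus: 1 − 2 = -1
Ben has the best Copeland score.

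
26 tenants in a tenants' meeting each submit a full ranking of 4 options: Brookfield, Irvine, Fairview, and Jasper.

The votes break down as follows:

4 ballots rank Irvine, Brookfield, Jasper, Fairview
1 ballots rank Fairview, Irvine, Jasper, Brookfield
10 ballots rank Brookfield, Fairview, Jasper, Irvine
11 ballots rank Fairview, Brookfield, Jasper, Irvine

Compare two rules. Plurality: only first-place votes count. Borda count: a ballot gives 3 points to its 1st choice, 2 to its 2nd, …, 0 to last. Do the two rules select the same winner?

No

Plurality first-place counts: Brookfield 10, Irvine 4, Fairview 12, Jasper 0 → Fairview.
Borda totals: Brookfield 60, Irvine 14, Fairview 56, Jasper 26 → Brookfield.
The two rules disagree: plurality picks Fairview, Borda picks Brookfield.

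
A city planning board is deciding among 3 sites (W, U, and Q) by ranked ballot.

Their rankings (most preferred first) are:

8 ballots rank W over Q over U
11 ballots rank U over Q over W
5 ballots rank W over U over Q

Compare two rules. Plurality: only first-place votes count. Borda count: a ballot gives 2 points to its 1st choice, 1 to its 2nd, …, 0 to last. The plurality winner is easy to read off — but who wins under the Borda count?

Plurality first-place counts: W 13, U 11, Q 0 → W.
Borda totals: W 26, U 27, Q 19 → U.

U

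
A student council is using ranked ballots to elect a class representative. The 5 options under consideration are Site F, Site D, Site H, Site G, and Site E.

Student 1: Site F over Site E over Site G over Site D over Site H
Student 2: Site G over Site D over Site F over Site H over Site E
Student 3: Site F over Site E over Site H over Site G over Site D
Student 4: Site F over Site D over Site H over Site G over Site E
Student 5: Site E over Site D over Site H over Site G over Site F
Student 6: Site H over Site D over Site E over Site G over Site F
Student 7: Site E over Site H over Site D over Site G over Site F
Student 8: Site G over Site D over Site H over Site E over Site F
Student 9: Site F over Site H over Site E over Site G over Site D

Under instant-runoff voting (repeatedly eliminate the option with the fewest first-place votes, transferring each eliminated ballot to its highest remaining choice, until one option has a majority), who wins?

Site F

Round 1: Site F 4, Site G 2, Site E 2, Site H 1, Site D 0. Site D has the fewest and is eliminated.
Round 2: Site F 4, Site G 2, Site E 2, Site H 1. Site H has the fewest and is eliminated.
Round 3: Site F 4, Site E 3, Site G 2. Site G has the fewest and is eliminated.
Round 4: Site F 5, Site E 4. Site F has a majority.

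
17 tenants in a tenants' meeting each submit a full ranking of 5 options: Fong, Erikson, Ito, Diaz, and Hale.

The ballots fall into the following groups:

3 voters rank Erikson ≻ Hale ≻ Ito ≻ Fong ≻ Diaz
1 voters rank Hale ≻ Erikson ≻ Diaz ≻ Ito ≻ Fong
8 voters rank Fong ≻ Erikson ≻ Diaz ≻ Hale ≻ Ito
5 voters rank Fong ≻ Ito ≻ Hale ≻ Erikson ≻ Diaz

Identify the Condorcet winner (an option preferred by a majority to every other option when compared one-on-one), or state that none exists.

Fong

Head-to-head results (17 voters total):
Fong vs Erikson: Fong wins 13–4.
Fong vs Ito: Fong wins 13–4.
Fong vs Diaz: Fong wins 16–1.
Fong vs Hale: Fong wins 13–4.
Erikson vs Ito: Erikson wins 12–5.
Erikson vs Diaz: Erikson wins 17–0.
Erikson vs Hale: Erikson wins 11–6.
Ito vs Diaz: Diaz wins 9–8.
Ito vs Hale: Hale wins 12–5.
Diaz vs Hale: Hale wins 9–8.
Fong beats each rival — Erikson (13–4), Ito (13–4), Diaz (16–1), Hale (13–4) — so Fong is the Condorcet winner.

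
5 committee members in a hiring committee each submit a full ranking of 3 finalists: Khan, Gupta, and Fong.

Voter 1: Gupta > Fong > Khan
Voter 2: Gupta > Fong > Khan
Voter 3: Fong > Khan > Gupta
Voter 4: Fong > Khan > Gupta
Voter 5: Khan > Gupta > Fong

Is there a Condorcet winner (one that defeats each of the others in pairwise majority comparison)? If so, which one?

No Condorcet winner

Head-to-head results (5 voters total):
Khan vs Gupta: Khan wins 3–2.
Khan vs Fong: Fong wins 4–1.
Gupta vs Fong: Gupta wins 3–2.
No candidate beats all others: Khan beats Gupta beats Fong beats Khan, a majority cycle.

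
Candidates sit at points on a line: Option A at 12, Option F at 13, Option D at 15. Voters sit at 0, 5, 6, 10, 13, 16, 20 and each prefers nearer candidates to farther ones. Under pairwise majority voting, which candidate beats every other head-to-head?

With single-peaked preferences on a line, the Condorcet winner is the candidate closest to the median voter.
The median voter (position 10) is closest to Option A at 12.
Check: Option A vs Option D — voters closer to Option A: 5 of 7.

Option A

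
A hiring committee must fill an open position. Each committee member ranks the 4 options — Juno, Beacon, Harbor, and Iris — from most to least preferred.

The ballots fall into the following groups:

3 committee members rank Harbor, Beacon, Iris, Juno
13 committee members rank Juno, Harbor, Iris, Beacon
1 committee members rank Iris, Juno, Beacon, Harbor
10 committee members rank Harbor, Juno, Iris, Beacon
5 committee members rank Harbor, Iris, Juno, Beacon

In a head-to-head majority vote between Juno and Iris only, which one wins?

Juno

Ballots ranking Juno above Iris: 13+10 = 23.
Ballots ranking Iris above Juno: 3+1+5 = 9.
Juno wins the head-to-head, 23–9.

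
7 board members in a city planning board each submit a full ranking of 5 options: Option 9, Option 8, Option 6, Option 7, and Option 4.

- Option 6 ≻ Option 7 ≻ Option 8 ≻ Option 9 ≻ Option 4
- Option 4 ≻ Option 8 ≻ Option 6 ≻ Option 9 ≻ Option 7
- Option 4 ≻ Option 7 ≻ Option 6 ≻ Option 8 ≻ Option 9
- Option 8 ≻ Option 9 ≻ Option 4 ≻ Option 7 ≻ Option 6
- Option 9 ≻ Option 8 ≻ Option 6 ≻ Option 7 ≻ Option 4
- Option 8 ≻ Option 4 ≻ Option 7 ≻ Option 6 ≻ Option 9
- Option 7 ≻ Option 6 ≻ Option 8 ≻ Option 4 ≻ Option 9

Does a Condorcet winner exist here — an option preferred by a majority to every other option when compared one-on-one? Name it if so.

Option 8

Head-to-head results (7 voters total):
Option 9 vs Option 8: Option 8 wins 6–1.
Option 9 vs Option 6: Option 6 wins 5–2.
Option 9 vs Option 7: Option 7 wins 4–3.
Option 9 vs Option 4: Option 4 wins 4–3.
Option 8 vs Option 6: Option 8 wins 4–3.
Option 8 vs Option 7: Option 8 wins 4–3.
Option 8 vs Option 4: Option 8 wins 5–2.
Option 6 vs Option 7: Option 7 wins 4–3.
Option 6 vs Option 4: Option 4 wins 4–3.
Option 7 vs Option 4: Option 4 wins 4–3.
Option 8 beats each rival — Option 9 (6–1), Option 6 (4–3), Option 7 (4–3), Option 4 (5–2) — so Option 8 is the Condorcet winner.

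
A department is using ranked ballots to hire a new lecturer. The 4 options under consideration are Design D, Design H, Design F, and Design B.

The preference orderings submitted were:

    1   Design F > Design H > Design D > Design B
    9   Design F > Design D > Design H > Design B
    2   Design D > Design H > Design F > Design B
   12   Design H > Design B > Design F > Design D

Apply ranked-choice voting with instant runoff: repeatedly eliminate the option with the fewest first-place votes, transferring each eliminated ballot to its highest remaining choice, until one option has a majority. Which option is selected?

Round 1: Design H 12, Design F 10, Design D 2, Design B 0. Design B has the fewest and is eliminated.
Round 2: Design H 12, Design F 10, Design D 2. Design D has the fewest and is eliminated.
Round 3: Design H 14, Design F 10. Design H has a majority.

Design H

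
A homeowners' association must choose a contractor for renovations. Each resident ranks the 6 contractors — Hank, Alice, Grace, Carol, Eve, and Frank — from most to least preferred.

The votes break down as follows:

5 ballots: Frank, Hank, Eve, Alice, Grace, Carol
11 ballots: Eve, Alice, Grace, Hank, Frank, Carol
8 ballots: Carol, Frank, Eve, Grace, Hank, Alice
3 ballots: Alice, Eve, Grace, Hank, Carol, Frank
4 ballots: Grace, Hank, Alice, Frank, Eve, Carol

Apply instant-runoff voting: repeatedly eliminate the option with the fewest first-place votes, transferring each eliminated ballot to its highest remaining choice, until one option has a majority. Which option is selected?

Round 1: Eve 11, Carol 8, Frank 5, Grace 4, Alice 3, Hank 0. Hank has the fewest and is eliminated.
Round 2: Eve 11, Carol 8, Frank 5, Grace 4, Alice 3. Alice has the fewest and is eliminated.
Round 3: Eve 14, Carol 8, Frank 5, Grace 4. Grace has the fewest and is eliminated.
Round 4: Eve 14, Frank 9, Carol 8. Carol has the fewest and is eliminated.
Round 5: Frank 17, Eve 14. Frank has a majority.

Frank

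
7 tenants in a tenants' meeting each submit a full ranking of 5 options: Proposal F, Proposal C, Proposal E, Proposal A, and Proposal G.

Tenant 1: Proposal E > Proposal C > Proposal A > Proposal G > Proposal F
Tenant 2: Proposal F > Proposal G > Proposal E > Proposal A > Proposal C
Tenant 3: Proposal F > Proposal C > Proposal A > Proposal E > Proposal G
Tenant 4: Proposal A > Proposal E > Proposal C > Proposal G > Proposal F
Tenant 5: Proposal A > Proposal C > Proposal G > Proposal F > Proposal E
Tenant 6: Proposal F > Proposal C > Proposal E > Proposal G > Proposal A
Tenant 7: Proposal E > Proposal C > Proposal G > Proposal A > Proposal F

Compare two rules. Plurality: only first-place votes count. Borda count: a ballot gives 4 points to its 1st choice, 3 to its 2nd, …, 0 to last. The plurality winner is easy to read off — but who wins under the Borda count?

Plurality first-place counts: Proposal F 3, Proposal C 0, Proposal E 2, Proposal A 2, Proposal G 0 → Proposal F.
Borda totals: Proposal F 13, Proposal C 17, Proposal E 16, Proposal A 14, Proposal G 10 → Proposal C.

Proposal C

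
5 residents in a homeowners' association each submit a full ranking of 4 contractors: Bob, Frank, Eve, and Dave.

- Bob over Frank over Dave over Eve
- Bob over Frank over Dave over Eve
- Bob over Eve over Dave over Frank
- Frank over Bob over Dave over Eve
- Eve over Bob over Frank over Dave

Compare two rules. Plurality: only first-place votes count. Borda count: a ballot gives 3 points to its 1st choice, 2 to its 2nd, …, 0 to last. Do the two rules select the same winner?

Plurality first-place counts: Bob 3, Frank 1, Eve 1, Dave 0 → Bob.
Borda totals: Bob 13, Frank 8, Eve 5, Dave 4 → Bob.
The two rules agree on Bob.

Yes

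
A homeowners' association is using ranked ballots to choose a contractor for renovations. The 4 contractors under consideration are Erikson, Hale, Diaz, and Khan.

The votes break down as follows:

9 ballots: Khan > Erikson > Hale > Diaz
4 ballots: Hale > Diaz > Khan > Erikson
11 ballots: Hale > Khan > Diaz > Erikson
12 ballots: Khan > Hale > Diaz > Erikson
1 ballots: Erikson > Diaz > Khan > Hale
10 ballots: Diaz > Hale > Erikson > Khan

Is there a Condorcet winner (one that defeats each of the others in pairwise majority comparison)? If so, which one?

Hale

Head-to-head results (47 voters total):
Erikson vs Hale: Hale wins 37–10.
Erikson vs Diaz: Diaz wins 37–10.
Erikson vs Khan: Khan wins 36–11.
Hale vs Diaz: Hale wins 36–11.
Hale vs Khan: Hale wins 25–22.
Diaz vs Khan: Khan wins 32–15.
Hale beats each rival — Erikson (37–10), Diaz (36–11), Khan (25–22) — so Hale is the Condorcet winner.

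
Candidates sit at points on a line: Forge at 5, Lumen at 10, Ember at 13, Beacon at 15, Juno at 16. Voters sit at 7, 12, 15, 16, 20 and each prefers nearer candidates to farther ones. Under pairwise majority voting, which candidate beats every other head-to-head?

Beacon

With single-peaked preferences on a line, the Condorcet winner is the candidate closest to the median voter.
The median voter (position 15) is closest to Beacon at 15.
Check: Beacon vs Forge — voters closer to Beacon: 4 of 5.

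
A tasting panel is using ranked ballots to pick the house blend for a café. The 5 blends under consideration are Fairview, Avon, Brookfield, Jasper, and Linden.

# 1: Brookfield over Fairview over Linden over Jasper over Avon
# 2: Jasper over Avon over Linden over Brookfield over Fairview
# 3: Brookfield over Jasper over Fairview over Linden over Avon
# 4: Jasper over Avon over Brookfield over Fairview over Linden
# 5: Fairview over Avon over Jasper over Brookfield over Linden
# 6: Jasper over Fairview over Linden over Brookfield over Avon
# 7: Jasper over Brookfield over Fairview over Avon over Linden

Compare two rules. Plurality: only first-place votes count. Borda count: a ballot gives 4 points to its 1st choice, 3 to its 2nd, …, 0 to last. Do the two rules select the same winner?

Yes

Plurality first-place counts: Fairview 1, Avon 0, Brookfield 2, Jasper 4, Linden 0 → Jasper.
Borda totals: Fairview 15, Avon 10, Brookfield 16, Jasper 22, Linden 7 → Jasper.
The two rules agree on Jasper.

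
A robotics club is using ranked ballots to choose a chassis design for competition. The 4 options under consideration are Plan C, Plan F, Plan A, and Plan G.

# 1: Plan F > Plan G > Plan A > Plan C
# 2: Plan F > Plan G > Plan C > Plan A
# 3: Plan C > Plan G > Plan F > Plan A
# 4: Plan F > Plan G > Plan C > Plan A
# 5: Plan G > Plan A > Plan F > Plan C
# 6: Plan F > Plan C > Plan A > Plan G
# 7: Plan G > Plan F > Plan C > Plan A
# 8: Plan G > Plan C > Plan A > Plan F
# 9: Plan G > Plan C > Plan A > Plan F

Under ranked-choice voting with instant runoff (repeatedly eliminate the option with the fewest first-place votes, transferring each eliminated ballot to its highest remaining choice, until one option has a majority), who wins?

Round 1: Plan F 4, Plan G 4, Plan C 1, Plan A 0. Plan A has the fewest and is eliminated.
Round 2: Plan F 4, Plan G 4, Plan C 1. Plan C has the fewest and is eliminated.
Round 3: Plan G 5, Plan F 4. Plan G has a majority.

Plan G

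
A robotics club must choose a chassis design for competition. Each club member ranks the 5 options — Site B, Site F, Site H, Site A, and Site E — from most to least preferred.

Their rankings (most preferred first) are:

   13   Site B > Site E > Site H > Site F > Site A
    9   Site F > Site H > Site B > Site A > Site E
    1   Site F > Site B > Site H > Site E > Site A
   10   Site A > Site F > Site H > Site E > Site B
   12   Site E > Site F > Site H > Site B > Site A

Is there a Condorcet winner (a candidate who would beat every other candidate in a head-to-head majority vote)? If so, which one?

There is no Condorcet winner

Head-to-head results (45 voters total):
Site B vs Site F: Site F wins 32–13.
Site B vs Site H: Site H wins 31–14.
Site B vs Site A: Site B wins 35–10.
Site B vs Site E: Site B wins 23–22.
Site F vs Site H: Site F wins 32–13.
Site F vs Site A: Site F wins 35–10.
Site F vs Site E: Site E wins 25–20.
Site H vs Site A: Site H wins 35–10.
Site H vs Site E: Site E wins 25–20.
Site A vs Site E: Site E wins 26–19.
No candidate beats all others: Site B beats Site E beats Site F beats Site B, a majority cycle.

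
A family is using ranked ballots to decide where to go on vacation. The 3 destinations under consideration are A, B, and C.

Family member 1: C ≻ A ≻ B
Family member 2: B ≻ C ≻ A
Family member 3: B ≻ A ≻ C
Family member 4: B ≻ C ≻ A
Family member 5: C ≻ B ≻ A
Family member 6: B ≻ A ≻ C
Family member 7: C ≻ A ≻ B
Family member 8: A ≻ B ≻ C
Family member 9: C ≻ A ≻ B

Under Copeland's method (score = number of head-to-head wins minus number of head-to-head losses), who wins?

B

Pairwise results:
  A vs B: B wins 5–4.
  A vs C: C wins 6–3.
  B vs C: B wins 5–4.
Copeland scores (wins − losses):
  A: 0 − 2 = -2
  B: 2 − 0 = 2
  C: 1 − 1 = 0
B has the best Copeland score.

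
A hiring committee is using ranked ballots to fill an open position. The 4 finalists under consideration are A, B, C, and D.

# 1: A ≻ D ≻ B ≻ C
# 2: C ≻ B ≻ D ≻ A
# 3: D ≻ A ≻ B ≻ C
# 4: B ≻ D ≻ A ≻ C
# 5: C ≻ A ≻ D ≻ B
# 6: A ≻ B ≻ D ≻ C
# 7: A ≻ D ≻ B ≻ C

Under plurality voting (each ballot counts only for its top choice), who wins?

First-place vote totals:
  A: 3
  B: 1
  C: 2
  D: 1
A has the most first-place votes.

A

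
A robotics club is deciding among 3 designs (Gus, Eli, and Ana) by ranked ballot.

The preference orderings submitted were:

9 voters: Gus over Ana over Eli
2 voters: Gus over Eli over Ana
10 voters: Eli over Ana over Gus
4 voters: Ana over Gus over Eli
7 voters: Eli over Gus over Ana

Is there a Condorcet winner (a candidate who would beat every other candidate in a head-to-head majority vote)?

Yes

Head-to-head results (32 voters total):
Gus vs Eli: Eli wins 17–15.
Gus vs Ana: Gus wins 18–14.
Eli vs Ana: Eli wins 19–13.
Eli beats each rival — Gus (17–15), Ana (19–13) — so Eli is the Condorcet winner.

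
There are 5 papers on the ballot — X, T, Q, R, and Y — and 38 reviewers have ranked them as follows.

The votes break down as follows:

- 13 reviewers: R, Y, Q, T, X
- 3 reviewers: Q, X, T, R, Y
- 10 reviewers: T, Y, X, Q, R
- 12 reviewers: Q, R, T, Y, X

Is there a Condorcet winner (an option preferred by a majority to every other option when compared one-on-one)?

No

Head-to-head results (38 voters total):
X vs T: T wins 35–3.
X vs Q: Q wins 28–10.
X vs R: R wins 25–13.
X vs Y: Y wins 35–3.
T vs Q: Q wins 28–10.
T vs R: R wins 25–13.
T vs Y: T wins 25–13.
Q vs R: Q wins 25–13.
Q vs Y: Y wins 23–15.
R vs Y: R wins 28–10.
No candidate beats all others: T beats Y beats Q beats T, a majority cycle.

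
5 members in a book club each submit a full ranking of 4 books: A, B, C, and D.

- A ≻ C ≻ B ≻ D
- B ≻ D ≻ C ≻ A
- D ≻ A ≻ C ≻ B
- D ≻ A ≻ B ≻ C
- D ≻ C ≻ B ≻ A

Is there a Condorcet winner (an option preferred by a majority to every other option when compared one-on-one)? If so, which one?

Head-to-head results (5 voters total):
A vs B: A wins 3–2.
A vs C: A wins 3–2.
A vs D: D wins 4–1.
B vs C: C wins 3–2.
B vs D: D wins 3–2.
C vs D: D wins 4–1.
D beats each rival — A (4–1), B (3–2), C (4–1) — so D is the Condorcet winner.

D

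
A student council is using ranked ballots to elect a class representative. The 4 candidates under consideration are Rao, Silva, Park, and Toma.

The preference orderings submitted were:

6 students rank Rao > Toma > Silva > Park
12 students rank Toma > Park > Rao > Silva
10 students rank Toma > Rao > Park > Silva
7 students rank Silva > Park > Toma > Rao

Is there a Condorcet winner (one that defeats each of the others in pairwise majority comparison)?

Head-to-head results (35 voters total):
Rao vs Silva: Rao wins 28–7.
Rao vs Park: Park wins 19–16.
Rao vs Toma: Toma wins 29–6.
Silva vs Park: Park wins 22–13.
Silva vs Toma: Toma wins 28–7.
Park vs Toma: Toma wins 28–7.
Toma beats each rival — Rao (29–6), Silva (28–7), Park (28–7) — so Toma is the Condorcet winner.

Yes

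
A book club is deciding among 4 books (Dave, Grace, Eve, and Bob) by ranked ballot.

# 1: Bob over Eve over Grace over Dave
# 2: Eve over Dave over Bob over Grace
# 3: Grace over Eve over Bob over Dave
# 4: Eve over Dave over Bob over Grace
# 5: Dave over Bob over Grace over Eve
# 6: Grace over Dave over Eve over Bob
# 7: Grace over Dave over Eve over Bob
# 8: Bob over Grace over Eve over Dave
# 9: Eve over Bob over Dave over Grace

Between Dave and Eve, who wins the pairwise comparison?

Eve

Ballots ranking Dave above Eve: 3.
Ballots ranking Eve above Dave: 6.
Eve wins the head-to-head, 6–3.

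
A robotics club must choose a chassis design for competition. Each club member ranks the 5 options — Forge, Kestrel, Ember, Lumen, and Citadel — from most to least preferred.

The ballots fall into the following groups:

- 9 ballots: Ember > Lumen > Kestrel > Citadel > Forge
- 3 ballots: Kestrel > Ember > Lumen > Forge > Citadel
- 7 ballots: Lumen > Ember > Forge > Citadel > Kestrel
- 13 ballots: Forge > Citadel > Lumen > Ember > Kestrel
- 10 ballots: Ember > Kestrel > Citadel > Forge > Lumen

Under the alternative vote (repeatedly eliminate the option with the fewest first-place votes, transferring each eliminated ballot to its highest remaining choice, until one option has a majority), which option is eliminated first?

Round 1: Ember 19, Forge 13, Lumen 7, Kestrel 3, Citadel 0. Citadel has the fewest and is eliminated.
Round 2: Ember 19, Forge 13, Lumen 7, Kestrel 3. Kestrel has the fewest and is eliminated.
Round 3: Ember 22, Forge 13, Lumen 7. Ember has a majority.

Citadel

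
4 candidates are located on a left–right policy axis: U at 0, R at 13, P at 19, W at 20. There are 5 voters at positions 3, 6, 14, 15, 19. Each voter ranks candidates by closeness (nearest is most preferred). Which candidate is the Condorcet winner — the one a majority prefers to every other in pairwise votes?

R

With single-peaked preferences on a line, the Condorcet winner is the candidate closest to the median voter.
The median voter (position 14) is closest to R at 13.
Check: R vs W — voters closer to R: 4 of 5.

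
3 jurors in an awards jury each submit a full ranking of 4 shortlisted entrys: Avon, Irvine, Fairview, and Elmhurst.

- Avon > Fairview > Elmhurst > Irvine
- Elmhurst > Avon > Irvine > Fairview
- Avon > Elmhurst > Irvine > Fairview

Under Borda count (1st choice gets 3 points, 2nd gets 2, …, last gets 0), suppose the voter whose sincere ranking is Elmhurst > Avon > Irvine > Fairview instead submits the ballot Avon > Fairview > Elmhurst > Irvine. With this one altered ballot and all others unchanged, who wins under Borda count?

Borda totals with the altered ballot: Avon 9, Irvine 1, Fairview 4, Elmhurst 4.
The winner is unchanged: still Avon.

Avon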